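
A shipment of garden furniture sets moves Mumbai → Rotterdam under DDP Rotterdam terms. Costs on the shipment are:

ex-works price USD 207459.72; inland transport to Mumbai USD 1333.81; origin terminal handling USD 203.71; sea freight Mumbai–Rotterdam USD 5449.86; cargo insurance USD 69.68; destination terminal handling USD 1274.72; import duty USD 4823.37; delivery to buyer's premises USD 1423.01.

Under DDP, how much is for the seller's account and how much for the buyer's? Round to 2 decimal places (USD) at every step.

DDP: the seller bears all costs including import duty.
Seller's account: goods 207459.72 + inland to port 1333.81 + origin terminal 203.71 + freight 5449.86 + insurance 69.68 + destination terminal 1274.72 + duty 4823.37 + delivery 1423.01 = 222037.88
Buyer's account: 0.00

Seller: USD 222037.88; buyer: USD 0.00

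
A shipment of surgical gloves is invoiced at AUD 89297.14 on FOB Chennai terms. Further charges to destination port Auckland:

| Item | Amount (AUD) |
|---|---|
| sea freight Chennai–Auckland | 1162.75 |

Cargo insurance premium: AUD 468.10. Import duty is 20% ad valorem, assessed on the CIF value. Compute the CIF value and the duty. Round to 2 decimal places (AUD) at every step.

CIF value: AUD 90927.99; import duty: AUD 18185.60

CIF = FOB price + freight + insurance
CIF = 89297.14 + 1162.75 + 468.10 = 90927.99
Import duty = 90927.99 × 20% = 18185.60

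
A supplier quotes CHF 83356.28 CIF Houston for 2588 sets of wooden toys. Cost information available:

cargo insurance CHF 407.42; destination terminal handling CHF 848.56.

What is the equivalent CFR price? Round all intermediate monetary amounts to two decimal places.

Not relevant to the conversion: destination terminal — on the buyer under both terms; not part of either seller's price.
From CIF to CFR, the seller no longer bears: insurance.
CFR price = 83356.28 − 407.42 = 82948.86

CFR price: CHF 82948.86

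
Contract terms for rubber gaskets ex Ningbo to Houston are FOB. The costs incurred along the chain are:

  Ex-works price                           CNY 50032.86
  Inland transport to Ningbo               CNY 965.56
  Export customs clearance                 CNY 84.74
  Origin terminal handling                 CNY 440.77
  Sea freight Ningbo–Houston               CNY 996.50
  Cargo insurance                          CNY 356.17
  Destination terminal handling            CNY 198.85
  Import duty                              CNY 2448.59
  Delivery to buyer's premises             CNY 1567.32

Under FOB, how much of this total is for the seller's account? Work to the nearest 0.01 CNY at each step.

FOB: the seller bears costs until goods are on board at the origin port; the buyer bears freight, insurance and all costs thereafter.
Seller's account: goods 50032.86 + inland to port 965.56 + export clearance 84.74 + origin terminal 440.77 = 51523.93
Buyer's account: freight 996.50 + insurance 356.17 + destination terminal 198.85 + duty 2448.59 + delivery 1567.32 = 5567.43

Seller's account: CNY 51523.93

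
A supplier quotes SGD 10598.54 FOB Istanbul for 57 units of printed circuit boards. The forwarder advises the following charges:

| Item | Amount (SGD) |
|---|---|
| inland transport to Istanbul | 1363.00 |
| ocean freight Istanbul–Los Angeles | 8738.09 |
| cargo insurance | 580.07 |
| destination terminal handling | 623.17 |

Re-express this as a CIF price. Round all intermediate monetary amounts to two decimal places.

CIF price: SGD 19916.70

Not relevant to the conversion: inland to port — on the seller under both FOB and CIF; already in the FOB price and stays in the CIF price. destination terminal — on the buyer under both terms; not part of either seller's price.
From FOB to CIF, the seller additionally bears: freight, insurance.
CIF price = 10598.54 + 8738.09 + 580.07 = 19916.70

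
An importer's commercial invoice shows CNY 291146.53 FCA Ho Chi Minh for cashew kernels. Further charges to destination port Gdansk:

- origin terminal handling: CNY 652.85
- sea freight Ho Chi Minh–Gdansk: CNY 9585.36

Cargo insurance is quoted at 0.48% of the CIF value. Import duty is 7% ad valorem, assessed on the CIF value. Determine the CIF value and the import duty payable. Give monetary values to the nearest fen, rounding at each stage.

Let C be the CIF value. C = FCA price + pre-shipment costs + freight + 0.48% × C
C − 0.48% × C = 291146.53 + 652.85 + 9585.36
0.9952 × C = 301384.74
C = 301384.74 / 0.9952 = 302838.36
Insurance premium = 0.48% × 302838.36 = 1453.62
Import duty = 302838.36 × 7% = 21198.69

CIF value: CNY 302838.36; import duty: CNY 21198.69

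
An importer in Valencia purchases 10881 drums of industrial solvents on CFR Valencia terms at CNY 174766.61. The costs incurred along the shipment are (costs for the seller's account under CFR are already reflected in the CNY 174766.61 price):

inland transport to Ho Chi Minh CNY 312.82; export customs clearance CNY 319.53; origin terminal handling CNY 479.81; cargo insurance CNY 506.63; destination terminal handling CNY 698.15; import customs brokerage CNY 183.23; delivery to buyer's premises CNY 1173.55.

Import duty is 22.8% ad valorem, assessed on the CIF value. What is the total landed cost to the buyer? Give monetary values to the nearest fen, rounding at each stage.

Total landed cost: CNY 217290.47

CFR: the seller pays costs through ocean freight to the destination port, but not insurance.
Already in the invoice (seller's account under CFR): inland to port, export clearance, origin terminal — exclude.
CIF value = CFR price + insurance = 174766.61 + 506.63 = 175273.24
Import duty = 175273.24 × 22.8% = 39962.30
Buyer bears: insurance 506.63 + destination terminal 698.15 + brokerage 183.23 + delivery 1173.55 + duty 39962.30 = 42523.86
Landed cost = invoice 174766.61 + 42523.86 = 217290.47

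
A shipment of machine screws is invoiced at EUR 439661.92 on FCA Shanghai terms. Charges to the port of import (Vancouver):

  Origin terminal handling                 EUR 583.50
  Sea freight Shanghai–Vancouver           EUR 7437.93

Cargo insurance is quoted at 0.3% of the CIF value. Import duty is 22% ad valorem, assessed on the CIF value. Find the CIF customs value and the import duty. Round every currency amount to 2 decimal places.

CIF value: EUR 449030.44; import duty: EUR 98786.70

Let C be the CIF value. C = FCA price + pre-shipment costs + freight + 0.3% × C
C − 0.3% × C = 439661.92 + 583.50 + 7437.93
0.997 × C = 447683.35
C = 447683.35 / 0.997 = 449030.44
Insurance premium = 0.3% × 449030.44 = 1347.09
Import duty = 449030.44 × 22% = 98786.70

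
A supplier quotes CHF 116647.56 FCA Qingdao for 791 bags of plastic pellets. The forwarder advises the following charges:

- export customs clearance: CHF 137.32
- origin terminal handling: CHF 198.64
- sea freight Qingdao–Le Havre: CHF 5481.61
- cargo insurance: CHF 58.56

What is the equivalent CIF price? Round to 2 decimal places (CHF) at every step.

Not relevant to the conversion: export clearance — on the seller under both FCA and CIF; already in the FCA price and stays in the CIF price.
From FCA to CIF, the seller additionally bears: origin terminal, freight, insurance.
CIF price = 116647.56 + 198.64 + 5481.61 + 58.56 = 122386.37

CIF price: CHF 122386.37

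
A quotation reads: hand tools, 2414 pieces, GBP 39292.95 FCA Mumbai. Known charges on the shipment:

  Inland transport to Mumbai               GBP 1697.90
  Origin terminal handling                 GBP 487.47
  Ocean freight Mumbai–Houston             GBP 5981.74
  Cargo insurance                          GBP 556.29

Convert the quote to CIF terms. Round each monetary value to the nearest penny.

CIF price: GBP 46318.45

Not relevant to the conversion: inland to port — on the seller under both FCA and CIF; already in the FCA price and stays in the CIF price.
From FCA to CIF, the seller additionally bears: origin terminal, freight, insurance.
CIF price = 39292.95 + 487.47 + 5981.74 + 556.29 = 46318.45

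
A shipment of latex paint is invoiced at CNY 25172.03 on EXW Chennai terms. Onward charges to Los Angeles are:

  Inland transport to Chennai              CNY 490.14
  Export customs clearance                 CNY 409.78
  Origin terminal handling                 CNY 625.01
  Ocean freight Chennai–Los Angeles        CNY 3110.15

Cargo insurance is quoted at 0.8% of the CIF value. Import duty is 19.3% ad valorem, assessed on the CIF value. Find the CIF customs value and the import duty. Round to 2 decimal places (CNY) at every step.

CIF value: CNY 30047.49; import duty: CNY 5799.17

Let C be the CIF value. C = EXW price + pre-shipment costs + freight + 0.8% × C
C − 0.8% × C = 25172.03 + 490.14 + 409.78 + 625.01 + 3110.15
0.992 × C = 29807.11
C = 29807.11 / 0.992 = 30047.49
Insurance premium = 0.8% × 30047.49 = 240.38
Import duty = 30047.49 × 19.3% = 5799.17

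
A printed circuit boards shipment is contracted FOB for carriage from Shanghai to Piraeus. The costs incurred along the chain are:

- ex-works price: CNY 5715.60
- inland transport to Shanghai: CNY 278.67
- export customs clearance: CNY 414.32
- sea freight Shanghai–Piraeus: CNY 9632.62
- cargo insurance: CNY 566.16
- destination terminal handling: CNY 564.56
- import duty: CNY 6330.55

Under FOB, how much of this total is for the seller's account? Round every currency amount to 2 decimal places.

FOB: the seller bears costs until goods are on board at the origin port; the buyer bears freight, insurance and all costs thereafter.
Seller's account: goods 5715.60 + inland to port 278.67 + export clearance 414.32 = 6408.59
Buyer's account: freight 9632.62 + insurance 566.16 + destination terminal 564.56 + duty 6330.55 = 17093.89

Seller's account: CNY 6408.59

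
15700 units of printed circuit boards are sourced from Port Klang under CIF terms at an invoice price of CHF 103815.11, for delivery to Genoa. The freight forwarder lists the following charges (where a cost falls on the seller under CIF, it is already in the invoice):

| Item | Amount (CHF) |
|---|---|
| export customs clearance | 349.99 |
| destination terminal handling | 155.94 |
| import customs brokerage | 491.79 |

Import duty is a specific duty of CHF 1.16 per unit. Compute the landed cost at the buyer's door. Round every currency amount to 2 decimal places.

CIF: the seller pays costs through ocean freight and marine insurance to the destination port.
Already in the invoice (seller's account under CIF): export clearance — exclude.
The CIF price already equals the CIF value: 103815.11
Import duty = 15700 × 1.16 = 18212.00
Buyer bears: destination terminal 155.94 + brokerage 491.79 + duty 18212.00 = 18859.73
Landed cost = invoice 103815.11 + 18859.73 = 122674.84

Total landed cost: CHF 122674.84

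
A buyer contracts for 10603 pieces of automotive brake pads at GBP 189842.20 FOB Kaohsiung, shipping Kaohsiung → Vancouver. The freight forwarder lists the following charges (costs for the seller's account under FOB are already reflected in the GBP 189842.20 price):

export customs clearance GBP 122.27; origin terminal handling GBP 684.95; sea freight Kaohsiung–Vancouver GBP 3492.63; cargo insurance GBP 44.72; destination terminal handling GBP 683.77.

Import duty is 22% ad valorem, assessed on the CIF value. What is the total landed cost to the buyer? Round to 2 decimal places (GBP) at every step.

FOB: the seller bears costs until goods are on board at the origin port; the buyer bears freight, insurance and all costs thereafter.
Already in the invoice (seller's account under FOB): export clearance, origin terminal — exclude.
CIF value = FOB price + freight + insurance = 189842.20 + 3492.63 + 44.72 = 193379.55
Import duty = 193379.55 × 22% = 42543.50
Buyer bears: freight 3492.63 + insurance 44.72 + destination terminal 683.77 + duty 42543.50 = 46764.62
Landed cost = invoice 189842.20 + 46764.62 = 236606.82

Total landed cost: GBP 236606.82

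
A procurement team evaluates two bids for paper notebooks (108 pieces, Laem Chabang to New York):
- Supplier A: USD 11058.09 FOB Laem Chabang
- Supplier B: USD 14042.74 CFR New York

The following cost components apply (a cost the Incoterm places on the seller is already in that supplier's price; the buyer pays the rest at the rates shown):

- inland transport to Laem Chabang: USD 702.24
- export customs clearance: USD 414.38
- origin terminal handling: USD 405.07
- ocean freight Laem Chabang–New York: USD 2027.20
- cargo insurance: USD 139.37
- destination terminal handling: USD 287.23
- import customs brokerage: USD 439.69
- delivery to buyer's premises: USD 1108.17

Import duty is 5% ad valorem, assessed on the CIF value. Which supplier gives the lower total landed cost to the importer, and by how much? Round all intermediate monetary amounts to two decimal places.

Supplier A is cheaper by USD 1005.33

Supplier A (FOB):
CIF value = FOB price + freight + insurance = 11058.09 + 2027.20 + 139.37 = 13224.66
Import duty = 13224.66 × 5% = 661.23
Buyer bears (A): 2027.20 + 139.37 + 287.23 + 439.69 + 1108.17 = 4001.66
Landed cost (A) = invoice 11058.09 + 4001.66 + duty 661.23 = 15720.98
Supplier B (CFR):
CIF value = CFR price + insurance = 14042.74 + 139.37 = 14182.11
Import duty = 14182.11 × 5% = 709.11
Buyer bears (B): 139.37 + 287.23 + 439.69 + 1108.17 = 1974.46
Landed cost (B) = invoice 14042.74 + 1974.46 + duty 709.11 = 16726.31
Difference = |15720.98 − 16726.31| = 1005.33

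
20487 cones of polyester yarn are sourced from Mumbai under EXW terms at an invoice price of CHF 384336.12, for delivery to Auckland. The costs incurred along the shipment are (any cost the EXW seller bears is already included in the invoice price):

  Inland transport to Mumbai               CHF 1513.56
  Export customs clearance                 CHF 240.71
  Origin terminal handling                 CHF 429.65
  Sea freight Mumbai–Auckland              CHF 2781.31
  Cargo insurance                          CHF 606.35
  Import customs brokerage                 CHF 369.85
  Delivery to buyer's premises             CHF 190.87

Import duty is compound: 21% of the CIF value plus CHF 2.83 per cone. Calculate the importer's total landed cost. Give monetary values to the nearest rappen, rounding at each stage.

Total landed cost: CHF 530327.25

EXW: the seller makes goods available at their premises; the buyer bears all onward costs.
CIF value = EXW price + inland to port + export clearance + origin terminal + freight + insurance = 384336.12 + 1513.56 + 240.71 + 429.65 + 2781.31 + 606.35 = 389907.70
Ad valorem component: 389907.70 × 21% = 81880.62
Specific component: 20487 × 2.83 = 57978.21
Import duty = 81880.62 + 57978.21 = 139858.83
Buyer bears: inland to port 1513.56 + export clearance 240.71 + origin terminal 429.65 + freight 2781.31 + insurance 606.35 + brokerage 369.85 + delivery 190.87 + duty 139858.83 = 145991.13
Landed cost = invoice 384336.12 + 145991.13 = 530327.25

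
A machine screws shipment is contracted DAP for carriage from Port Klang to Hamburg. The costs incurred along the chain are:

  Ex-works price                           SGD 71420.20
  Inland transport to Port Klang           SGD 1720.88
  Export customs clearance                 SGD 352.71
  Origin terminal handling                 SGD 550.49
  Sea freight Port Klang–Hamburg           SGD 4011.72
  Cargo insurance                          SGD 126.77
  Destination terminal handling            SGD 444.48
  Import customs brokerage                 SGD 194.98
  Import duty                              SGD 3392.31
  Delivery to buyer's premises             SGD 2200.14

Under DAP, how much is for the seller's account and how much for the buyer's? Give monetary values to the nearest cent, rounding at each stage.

Seller: SGD 80827.39; buyer: SGD 3587.29

DAP: the seller bears all costs to the named destination except import duty and clearance.
Seller's account: goods 71420.20 + inland to port 1720.88 + export clearance 352.71 + origin terminal 550.49 + freight 4011.72 + insurance 126.77 + destination terminal 444.48 + delivery 2200.14 = 80827.39
Buyer's account: brokerage 194.98 + duty 3392.31 = 3587.29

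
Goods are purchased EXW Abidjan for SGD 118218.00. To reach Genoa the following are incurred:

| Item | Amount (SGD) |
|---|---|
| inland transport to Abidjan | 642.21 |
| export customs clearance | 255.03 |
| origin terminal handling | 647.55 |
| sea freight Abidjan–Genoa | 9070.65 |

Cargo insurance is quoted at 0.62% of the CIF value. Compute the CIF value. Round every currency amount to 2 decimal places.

Let C be the CIF value. C = EXW price + pre-shipment costs + freight + 0.62% × C
C − 0.62% × C = 118218.00 + 642.21 + 255.03 + 647.55 + 9070.65
0.9938 × C = 128833.44
C = 128833.44 / 0.9938 = 129637.19
Insurance premium = 0.62% × 129637.19 = 803.75

CIF value: SGD 129637.19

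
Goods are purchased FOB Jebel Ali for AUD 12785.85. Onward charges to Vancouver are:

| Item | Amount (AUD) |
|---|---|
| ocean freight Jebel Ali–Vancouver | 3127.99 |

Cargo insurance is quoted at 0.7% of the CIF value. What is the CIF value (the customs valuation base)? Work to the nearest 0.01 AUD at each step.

CIF value: AUD 16026.02

Let C be the CIF value. C = FOB price + freight + 0.7% × C
C − 0.7% × C = 12785.85 + 3127.99
0.993 × C = 15913.84
C = 15913.84 / 0.993 = 16026.02
Insurance premium = 0.7% × 16026.02 = 112.18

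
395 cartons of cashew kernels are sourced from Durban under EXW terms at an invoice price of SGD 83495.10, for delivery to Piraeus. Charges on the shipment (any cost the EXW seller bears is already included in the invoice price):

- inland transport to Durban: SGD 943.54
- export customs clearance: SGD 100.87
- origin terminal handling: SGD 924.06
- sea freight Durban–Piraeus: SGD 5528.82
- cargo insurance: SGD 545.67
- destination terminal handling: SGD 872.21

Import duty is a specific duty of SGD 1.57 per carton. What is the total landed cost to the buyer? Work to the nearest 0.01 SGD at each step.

EXW: the seller makes goods available at their premises; the buyer bears all onward costs.
CIF value = EXW price + inland to port + export clearance + origin terminal + freight + insurance = 83495.10 + 943.54 + 100.87 + 924.06 + 5528.82 + 545.67 = 91538.06
Import duty = 395 × 1.57 = 620.15
Buyer bears: inland to port 943.54 + export clearance 100.87 + origin terminal 924.06 + freight 5528.82 + insurance 545.67 + destination terminal 872.21 + duty 620.15 = 9535.32
Landed cost = invoice 83495.10 + 9535.32 = 93030.42

Total landed cost: SGD 93030.42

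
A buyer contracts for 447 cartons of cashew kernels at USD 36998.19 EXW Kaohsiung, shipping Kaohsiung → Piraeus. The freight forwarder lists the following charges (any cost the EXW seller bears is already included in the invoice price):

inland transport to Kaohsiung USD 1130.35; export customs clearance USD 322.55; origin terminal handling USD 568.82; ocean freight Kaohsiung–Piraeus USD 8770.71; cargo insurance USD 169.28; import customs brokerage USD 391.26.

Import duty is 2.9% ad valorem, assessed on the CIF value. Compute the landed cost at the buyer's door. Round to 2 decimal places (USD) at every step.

EXW: the seller makes goods available at their premises; the buyer bears all onward costs.
CIF value = EXW price + inland to port + export clearance + origin terminal + freight + insurance = 36998.19 + 1130.35 + 322.55 + 568.82 + 8770.71 + 169.28 = 47959.90
Import duty = 47959.90 × 2.9% = 1390.84
Buyer bears: inland to port 1130.35 + export clearance 322.55 + origin terminal 568.82 + freight 8770.71 + insurance 169.28 + brokerage 391.26 + duty 1390.84 = 12743.81
Landed cost = invoice 36998.19 + 12743.81 = 49742.00

Total landed cost: USD 49742.00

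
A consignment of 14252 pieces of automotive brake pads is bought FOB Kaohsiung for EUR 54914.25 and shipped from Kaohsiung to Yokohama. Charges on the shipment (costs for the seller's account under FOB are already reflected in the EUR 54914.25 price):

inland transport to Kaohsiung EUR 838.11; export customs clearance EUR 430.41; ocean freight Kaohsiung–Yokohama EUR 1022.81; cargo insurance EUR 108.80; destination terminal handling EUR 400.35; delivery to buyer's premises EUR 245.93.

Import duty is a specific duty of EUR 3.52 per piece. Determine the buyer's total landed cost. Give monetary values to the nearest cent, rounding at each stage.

FOB: the seller bears costs until goods are on board at the origin port; the buyer bears freight, insurance and all costs thereafter.
Already in the invoice (seller's account under FOB): inland to port, export clearance — exclude.
CIF value = FOB price + freight + insurance = 54914.25 + 1022.81 + 108.80 = 56045.86
Import duty = 14252 × 3.52 = 50167.04
Buyer bears: freight 1022.81 + insurance 108.80 + destination terminal 400.35 + delivery 245.93 + duty 50167.04 = 51944.93
Landed cost = invoice 54914.25 + 51944.93 = 106859.18

Total landed cost: EUR 106859.18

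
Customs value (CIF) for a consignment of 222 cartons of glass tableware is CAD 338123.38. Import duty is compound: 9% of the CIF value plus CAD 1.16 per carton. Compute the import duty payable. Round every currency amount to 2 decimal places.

Ad valorem component: 338123.38 × 9% = 30431.10
Specific component: 222 × 1.16 = 257.52
Import duty = 30431.10 + 257.52 = 30688.62

Import duty: CAD 30688.62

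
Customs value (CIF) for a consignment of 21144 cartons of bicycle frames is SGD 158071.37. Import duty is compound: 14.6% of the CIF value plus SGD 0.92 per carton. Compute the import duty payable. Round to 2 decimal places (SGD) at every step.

Ad valorem component: 158071.37 × 14.6% = 23078.42
Specific component: 21144 × 0.92 = 19452.48
Import duty = 23078.42 + 19452.48 = 42530.90

Import duty: SGD 42530.90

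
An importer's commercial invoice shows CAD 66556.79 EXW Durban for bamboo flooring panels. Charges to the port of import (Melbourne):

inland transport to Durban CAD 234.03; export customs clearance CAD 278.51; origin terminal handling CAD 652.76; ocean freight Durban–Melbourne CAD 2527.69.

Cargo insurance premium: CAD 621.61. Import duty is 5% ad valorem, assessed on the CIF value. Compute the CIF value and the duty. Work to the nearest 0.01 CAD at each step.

CIF value: CAD 70871.39; import duty: CAD 3543.57

CIF = EXW price + pre-shipment costs + freight + insurance
CIF = 66556.79 + 234.03 + 278.51 + 652.76 + 2527.69 + 621.61 = 70871.39
Import duty = 70871.39 × 5% = 3543.57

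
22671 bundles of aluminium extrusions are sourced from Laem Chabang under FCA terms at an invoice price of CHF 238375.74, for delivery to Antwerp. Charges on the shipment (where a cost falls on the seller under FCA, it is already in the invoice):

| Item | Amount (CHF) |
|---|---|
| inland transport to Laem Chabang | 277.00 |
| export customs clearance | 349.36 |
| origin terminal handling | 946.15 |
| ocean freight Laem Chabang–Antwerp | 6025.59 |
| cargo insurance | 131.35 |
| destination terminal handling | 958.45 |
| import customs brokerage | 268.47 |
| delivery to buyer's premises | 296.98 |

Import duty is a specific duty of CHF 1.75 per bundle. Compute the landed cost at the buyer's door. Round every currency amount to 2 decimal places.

Total landed cost: CHF 286676.98

FCA: the seller delivers export-cleared goods to the carrier; the buyer bears costs from that point.
Already in the invoice (seller's account under FCA): inland to port, export clearance — exclude.
CIF value = FCA price + origin terminal + freight + insurance = 238375.74 + 946.15 + 6025.59 + 131.35 = 245478.83
Import duty = 22671 × 1.75 = 39674.25
Buyer bears: origin terminal 946.15 + freight 6025.59 + insurance 131.35 + destination terminal 958.45 + brokerage 268.47 + delivery 296.98 + duty 39674.25 = 48301.24
Landed cost = invoice 238375.74 + 48301.24 = 286676.98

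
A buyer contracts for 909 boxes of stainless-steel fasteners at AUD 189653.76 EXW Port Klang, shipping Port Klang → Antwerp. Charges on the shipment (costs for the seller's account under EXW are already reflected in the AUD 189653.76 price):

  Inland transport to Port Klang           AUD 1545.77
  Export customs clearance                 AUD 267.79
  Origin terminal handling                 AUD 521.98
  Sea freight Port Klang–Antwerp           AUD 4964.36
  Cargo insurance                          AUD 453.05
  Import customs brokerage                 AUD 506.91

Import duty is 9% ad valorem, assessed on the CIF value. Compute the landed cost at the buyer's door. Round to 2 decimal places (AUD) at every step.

Total landed cost: AUD 215680.22

EXW: the seller makes goods available at their premises; the buyer bears all onward costs.
CIF value = EXW price + inland to port + export clearance + origin terminal + freight + insurance = 189653.76 + 1545.77 + 267.79 + 521.98 + 4964.36 + 453.05 = 197406.71
Import duty = 197406.71 × 9% = 17766.60
Buyer bears: inland to port 1545.77 + export clearance 267.79 + origin terminal 521.98 + freight 4964.36 + insurance 453.05 + brokerage 506.91 + duty 17766.60 = 26026.46
Landed cost = invoice 189653.76 + 26026.46 = 215680.22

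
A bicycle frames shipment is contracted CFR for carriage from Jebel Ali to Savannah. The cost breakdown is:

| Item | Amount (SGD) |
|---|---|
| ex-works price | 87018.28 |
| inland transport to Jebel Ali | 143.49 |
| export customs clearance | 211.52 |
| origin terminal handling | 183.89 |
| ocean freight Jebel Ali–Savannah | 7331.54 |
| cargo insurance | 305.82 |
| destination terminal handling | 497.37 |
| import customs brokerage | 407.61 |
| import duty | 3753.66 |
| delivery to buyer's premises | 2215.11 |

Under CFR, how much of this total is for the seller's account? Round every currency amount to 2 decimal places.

CFR: the seller pays costs through ocean freight to the destination port, but not insurance.
Seller's account: goods 87018.28 + inland to port 143.49 + export clearance 211.52 + origin terminal 183.89 + freight 7331.54 = 94888.72
Buyer's account: insurance 305.82 + destination terminal 497.37 + brokerage 407.61 + duty 3753.66 + delivery 2215.11 = 7179.57

Seller's account: SGD 94888.72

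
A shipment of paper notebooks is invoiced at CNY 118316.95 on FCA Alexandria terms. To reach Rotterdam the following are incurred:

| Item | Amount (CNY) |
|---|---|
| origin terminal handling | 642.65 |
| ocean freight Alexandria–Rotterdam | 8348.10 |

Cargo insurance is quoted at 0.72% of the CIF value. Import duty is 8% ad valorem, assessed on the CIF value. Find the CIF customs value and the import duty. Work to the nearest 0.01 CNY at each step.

CIF value: CNY 128230.96; import duty: CNY 10258.48

Let C be the CIF value. C = FCA price + pre-shipment costs + freight + 0.72% × C
C − 0.72% × C = 118316.95 + 642.65 + 8348.10
0.9928 × C = 127307.70
C = 127307.70 / 0.9928 = 128230.96
Insurance premium = 0.72% × 128230.96 = 923.26
Import duty = 128230.96 × 8% = 10258.48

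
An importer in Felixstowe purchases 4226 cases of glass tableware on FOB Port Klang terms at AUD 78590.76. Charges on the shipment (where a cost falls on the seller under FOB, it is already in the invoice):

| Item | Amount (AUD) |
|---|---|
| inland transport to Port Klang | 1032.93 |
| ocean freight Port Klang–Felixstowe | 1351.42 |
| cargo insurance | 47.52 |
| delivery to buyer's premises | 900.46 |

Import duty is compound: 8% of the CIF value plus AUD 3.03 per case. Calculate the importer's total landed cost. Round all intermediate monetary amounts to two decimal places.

Total landed cost: AUD 100094.12

FOB: the seller bears costs until goods are on board at the origin port; the buyer bears freight, insurance and all costs thereafter.
Already in the invoice (seller's account under FOB): inland to port — exclude.
CIF value = FOB price + freight + insurance = 78590.76 + 1351.42 + 47.52 = 79989.70
Ad valorem component: 79989.70 × 8% = 6399.18
Specific component: 4226 × 3.03 = 12804.78
Import duty = 6399.18 + 12804.78 = 19203.96
Buyer bears: freight 1351.42 + insurance 47.52 + delivery 900.46 + duty 19203.96 = 21503.36
Landed cost = invoice 78590.76 + 21503.36 = 100094.12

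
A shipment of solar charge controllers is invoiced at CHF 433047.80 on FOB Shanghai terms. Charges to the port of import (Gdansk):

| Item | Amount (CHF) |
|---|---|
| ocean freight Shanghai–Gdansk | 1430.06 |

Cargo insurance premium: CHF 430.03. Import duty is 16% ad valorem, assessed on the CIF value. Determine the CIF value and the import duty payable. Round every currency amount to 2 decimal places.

CIF value: CHF 434907.89; import duty: CHF 69585.26

CIF = FOB price + freight + insurance
CIF = 433047.80 + 1430.06 + 430.03 = 434907.89
Import duty = 434907.89 × 16% = 69585.26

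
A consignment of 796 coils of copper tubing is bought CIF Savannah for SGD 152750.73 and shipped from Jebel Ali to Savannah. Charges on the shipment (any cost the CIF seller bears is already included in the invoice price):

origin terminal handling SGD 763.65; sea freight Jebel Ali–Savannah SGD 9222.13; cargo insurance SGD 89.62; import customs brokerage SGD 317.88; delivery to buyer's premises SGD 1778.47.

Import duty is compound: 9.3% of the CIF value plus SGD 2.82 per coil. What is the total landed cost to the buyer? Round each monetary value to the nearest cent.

Total landed cost: SGD 171297.62

CIF: the seller pays costs through ocean freight and marine insurance to the destination port.
Already in the invoice (seller's account under CIF): origin terminal, freight, insurance — exclude.
The CIF price already equals the CIF value: 152750.73
Ad valorem component: 152750.73 × 9.3% = 14205.82
Specific component: 796 × 2.82 = 2244.72
Import duty = 14205.82 + 2244.72 = 16450.54
Buyer bears: brokerage 317.88 + delivery 1778.47 + duty 16450.54 = 18546.89
Landed cost = invoice 152750.73 + 18546.89 = 171297.62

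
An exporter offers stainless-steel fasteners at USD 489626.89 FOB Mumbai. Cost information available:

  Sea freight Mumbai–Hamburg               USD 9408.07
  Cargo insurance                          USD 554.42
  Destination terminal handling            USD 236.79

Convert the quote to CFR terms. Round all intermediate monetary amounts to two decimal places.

CFR price: USD 499034.96

Not relevant to the conversion: insurance, destination terminal — on the buyer under both terms; not part of either seller's price.
From FOB to CFR, the seller additionally bears: freight.
CFR price = 489626.89 + 9408.07 = 499034.96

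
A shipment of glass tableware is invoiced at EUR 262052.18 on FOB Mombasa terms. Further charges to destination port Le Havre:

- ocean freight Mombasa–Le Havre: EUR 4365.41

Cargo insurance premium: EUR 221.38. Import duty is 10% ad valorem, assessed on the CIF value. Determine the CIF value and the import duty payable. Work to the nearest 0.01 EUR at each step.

CIF = FOB price + freight + insurance
CIF = 262052.18 + 4365.41 + 221.38 = 266638.97
Import duty = 266638.97 × 10% = 26663.90

CIF value: EUR 266638.97; import duty: EUR 26663.90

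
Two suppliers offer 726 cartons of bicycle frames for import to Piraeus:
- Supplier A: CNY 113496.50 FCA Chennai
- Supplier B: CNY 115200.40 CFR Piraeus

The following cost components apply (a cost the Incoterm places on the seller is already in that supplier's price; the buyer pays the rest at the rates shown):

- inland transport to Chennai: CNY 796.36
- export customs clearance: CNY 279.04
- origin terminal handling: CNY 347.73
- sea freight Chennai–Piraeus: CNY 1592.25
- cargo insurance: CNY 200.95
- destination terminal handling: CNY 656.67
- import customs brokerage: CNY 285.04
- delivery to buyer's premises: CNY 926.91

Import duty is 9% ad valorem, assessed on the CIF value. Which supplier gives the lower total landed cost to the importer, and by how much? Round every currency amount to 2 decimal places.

Supplier A (FCA):
CIF value = FCA price + origin terminal + freight + insurance = 113496.50 + 347.73 + 1592.25 + 200.95 = 115637.43
Import duty = 115637.43 × 9% = 10407.37
Buyer bears (A): 347.73 + 1592.25 + 200.95 + 656.67 + 285.04 + 926.91 = 4009.55
Landed cost (A) = invoice 113496.50 + 4009.55 + duty 10407.37 = 127913.42
Supplier B (CFR):
CIF value = CFR price + insurance = 115200.40 + 200.95 = 115401.35
Import duty = 115401.35 × 9% = 10386.12
Buyer bears (B): 200.95 + 656.67 + 285.04 + 926.91 = 2069.57
Landed cost (B) = invoice 115200.40 + 2069.57 + duty 10386.12 = 127656.09
Difference = |127913.42 − 127656.09| = 257.33

Supplier B is cheaper by CNY 257.33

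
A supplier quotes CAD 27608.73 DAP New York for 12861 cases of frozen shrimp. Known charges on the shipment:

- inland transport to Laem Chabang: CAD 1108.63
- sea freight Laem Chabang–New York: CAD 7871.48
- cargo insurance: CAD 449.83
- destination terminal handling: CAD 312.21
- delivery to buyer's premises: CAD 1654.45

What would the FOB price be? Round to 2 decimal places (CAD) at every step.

Not relevant to the conversion: inland to port — on the seller under both DAP and FOB; already in the DAP price and stays in the FOB price.
From DAP to FOB, the seller no longer bears: freight, insurance, destination terminal, delivery.
FOB price = 27608.73 − 7871.48 − 449.83 − 312.21 − 1654.45 = 17320.76

FOB price: CAD 17320.76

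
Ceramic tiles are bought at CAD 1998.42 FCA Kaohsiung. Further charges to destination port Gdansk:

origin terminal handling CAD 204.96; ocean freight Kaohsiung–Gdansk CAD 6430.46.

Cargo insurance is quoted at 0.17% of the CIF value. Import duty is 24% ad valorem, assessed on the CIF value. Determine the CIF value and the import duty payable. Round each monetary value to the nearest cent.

Let C be the CIF value. C = FCA price + pre-shipment costs + freight + 0.17% × C
C − 0.17% × C = 1998.42 + 204.96 + 6430.46
0.9983 × C = 8633.84
C = 8633.84 / 0.9983 = 8648.54
Insurance premium = 0.17% × 8648.54 = 14.70
Import duty = 8648.54 × 24% = 2075.65

CIF value: CAD 8648.54; import duty: CAD 2075.65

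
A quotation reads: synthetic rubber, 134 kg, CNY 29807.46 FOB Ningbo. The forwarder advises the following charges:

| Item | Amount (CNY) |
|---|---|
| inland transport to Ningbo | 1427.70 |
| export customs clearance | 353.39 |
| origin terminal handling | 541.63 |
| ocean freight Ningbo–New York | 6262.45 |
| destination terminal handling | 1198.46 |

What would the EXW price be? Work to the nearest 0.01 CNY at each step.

Not relevant to the conversion: freight, destination terminal — on the buyer under both terms; not part of either seller's price.
From FOB to EXW, the seller no longer bears: inland to port, export clearance, origin terminal.
EXW price = 29807.46 − 1427.70 − 353.39 − 541.63 = 27484.74

EXW price: CNY 27484.74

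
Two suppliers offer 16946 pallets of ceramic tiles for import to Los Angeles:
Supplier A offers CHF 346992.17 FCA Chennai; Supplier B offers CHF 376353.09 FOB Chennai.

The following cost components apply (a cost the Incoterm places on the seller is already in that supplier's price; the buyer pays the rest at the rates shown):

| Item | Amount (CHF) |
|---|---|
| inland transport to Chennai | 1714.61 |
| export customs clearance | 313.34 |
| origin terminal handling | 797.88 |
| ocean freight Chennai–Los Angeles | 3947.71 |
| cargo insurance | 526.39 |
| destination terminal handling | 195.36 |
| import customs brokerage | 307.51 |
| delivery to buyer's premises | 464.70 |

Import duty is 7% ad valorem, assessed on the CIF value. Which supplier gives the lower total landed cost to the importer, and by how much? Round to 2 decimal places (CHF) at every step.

Supplier A (FCA):
CIF value = FCA price + origin terminal + freight + insurance = 346992.17 + 797.88 + 3947.71 + 526.39 = 352264.15
Import duty = 352264.15 × 7% = 24658.49
Buyer bears (A): 797.88 + 3947.71 + 526.39 + 195.36 + 307.51 + 464.70 = 6239.55
Landed cost (A) = invoice 346992.17 + 6239.55 + duty 24658.49 = 377890.21
Supplier B (FOB):
CIF value = FOB price + freight + insurance = 376353.09 + 3947.71 + 526.39 = 380827.19
Import duty = 380827.19 × 7% = 26657.90
Buyer bears (B): 3947.71 + 526.39 + 195.36 + 307.51 + 464.70 = 5441.67
Landed cost (B) = invoice 376353.09 + 5441.67 + duty 26657.90 = 408452.66
Difference = |377890.21 − 408452.66| = 30562.45

Supplier A is cheaper by CHF 30562.45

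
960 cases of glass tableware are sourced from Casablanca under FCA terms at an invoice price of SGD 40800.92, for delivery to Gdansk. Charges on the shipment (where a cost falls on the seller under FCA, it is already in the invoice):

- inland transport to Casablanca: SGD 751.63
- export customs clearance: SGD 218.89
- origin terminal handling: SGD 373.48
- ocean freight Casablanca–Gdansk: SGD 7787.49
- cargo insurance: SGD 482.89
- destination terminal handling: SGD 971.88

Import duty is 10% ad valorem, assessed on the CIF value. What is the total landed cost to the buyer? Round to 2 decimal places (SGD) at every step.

Total landed cost: SGD 55361.14

FCA: the seller delivers export-cleared goods to the carrier; the buyer bears costs from that point.
Already in the invoice (seller's account under FCA): inland to port, export clearance — exclude.
CIF value = FCA price + origin terminal + freight + insurance = 40800.92 + 373.48 + 7787.49 + 482.89 = 49444.78
Import duty = 49444.78 × 10% = 4944.48
Buyer bears: origin terminal 373.48 + freight 7787.49 + insurance 482.89 + destination terminal 971.88 + duty 4944.48 = 14560.22
Landed cost = invoice 40800.92 + 14560.22 = 55361.14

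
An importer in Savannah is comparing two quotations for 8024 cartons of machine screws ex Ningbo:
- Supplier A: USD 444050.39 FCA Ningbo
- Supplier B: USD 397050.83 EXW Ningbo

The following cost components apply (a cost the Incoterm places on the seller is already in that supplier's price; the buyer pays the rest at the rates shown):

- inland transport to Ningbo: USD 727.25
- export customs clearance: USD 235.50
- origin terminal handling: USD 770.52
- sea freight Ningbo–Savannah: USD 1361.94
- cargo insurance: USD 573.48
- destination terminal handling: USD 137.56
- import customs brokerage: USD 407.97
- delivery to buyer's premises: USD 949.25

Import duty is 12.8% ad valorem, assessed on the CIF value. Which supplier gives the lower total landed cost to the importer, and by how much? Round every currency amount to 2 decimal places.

Supplier B is cheaper by USD 51929.52

Supplier A (FCA):
CIF value = FCA price + origin terminal + freight + insurance = 444050.39 + 770.52 + 1361.94 + 573.48 = 446756.33
Import duty = 446756.33 × 12.8% = 57184.81
Buyer bears (A): 770.52 + 1361.94 + 573.48 + 137.56 + 407.97 + 949.25 = 4200.72
Landed cost (A) = invoice 444050.39 + 4200.72 + duty 57184.81 = 505435.92
Supplier B (EXW):
CIF value = EXW price + inland to port + export clearance + origin terminal + freight + insurance = 397050.83 + 727.25 + 235.50 + 770.52 + 1361.94 + 573.48 = 400719.52
Import duty = 400719.52 × 12.8% = 51292.10
Buyer bears (B): 727.25 + 235.50 + 770.52 + 1361.94 + 573.48 + 137.56 + 407.97 + 949.25 = 5163.47
Landed cost (B) = invoice 397050.83 + 5163.47 + duty 51292.10 = 453506.40
Difference = |505435.92 − 453506.40| = 51929.52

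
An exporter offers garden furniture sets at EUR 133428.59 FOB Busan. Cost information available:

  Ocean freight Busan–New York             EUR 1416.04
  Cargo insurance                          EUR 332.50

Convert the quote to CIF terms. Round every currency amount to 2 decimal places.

From FOB to CIF, the seller additionally bears: freight, insurance.
CIF price = 133428.59 + 1416.04 + 332.50 = 135177.13

CIF price: EUR 135177.13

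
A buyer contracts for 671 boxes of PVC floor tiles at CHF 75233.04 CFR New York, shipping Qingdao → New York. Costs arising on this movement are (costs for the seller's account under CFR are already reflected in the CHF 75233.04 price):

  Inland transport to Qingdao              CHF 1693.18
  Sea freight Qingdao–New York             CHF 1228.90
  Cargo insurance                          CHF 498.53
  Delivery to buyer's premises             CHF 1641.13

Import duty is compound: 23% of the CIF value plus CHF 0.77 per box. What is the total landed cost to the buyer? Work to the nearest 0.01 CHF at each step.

CFR: the seller pays costs through ocean freight to the destination port, but not insurance.
Already in the invoice (seller's account under CFR): inland to port, freight — exclude.
CIF value = CFR price + insurance = 75233.04 + 498.53 = 75731.57
Ad valorem component: 75731.57 × 23% = 17418.26
Specific component: 671 × 0.77 = 516.67
Import duty = 17418.26 + 516.67 = 17934.93
Buyer bears: insurance 498.53 + delivery 1641.13 + duty 17934.93 = 20074.59
Landed cost = invoice 75233.04 + 20074.59 = 95307.63

Total landed cost: CHF 95307.63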